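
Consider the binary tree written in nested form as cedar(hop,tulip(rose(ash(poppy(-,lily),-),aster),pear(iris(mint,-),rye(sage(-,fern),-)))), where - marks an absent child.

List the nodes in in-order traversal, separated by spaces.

In-order visits the left subtree, then the node, then the right subtree.
At cedar: go left to hop.
  hop is a leaf — visit hop.
Visit cedar.
At cedar: go right to tulip.
  At tulip: go left to rose.
    At rose: go left to ash.
      At ash: go left to poppy.
        At poppy: no left child.
        Visit poppy.
        At poppy: go right to lily.
          lily is a leaf — visit lily.
      Visit ash.
      At ash: no right child.
    Visit rose.
    At rose: go right to aster.
      aster is a leaf — visit aster.
  Visit tulip.
  At tulip: go right to pear.
    At pear: go left to iris.
      At iris: go left to mint.
        mint is a leaf — visit mint.
      Visit iris.
      At iris: no right child.
    Visit pear.
    At pear: go right to rye.
      At rye: go left to sage.
        At sage: no left child.
        Visit sage.
        At sage: go right to fern.
          fern is a leaf — visit fern.
      Visit rye.
      At rye: no right child.

hop cedar poppy lily ash rose aster tulip mint iris pear sage fern rye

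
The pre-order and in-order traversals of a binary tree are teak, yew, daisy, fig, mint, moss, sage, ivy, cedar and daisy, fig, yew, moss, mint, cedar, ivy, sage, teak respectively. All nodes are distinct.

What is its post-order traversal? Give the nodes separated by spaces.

The first element of pre-order is the root; it splits in-order into left and right subtrees.
Root teak: left subtree has 8 nodes {daisy, fig, yew, moss, mint, cedar, ivy, sage}, right has 0 { }.
  Root yew: left subtree has 2 nodes {daisy, fig}, right has 5 {moss, mint, cedar, ivy, sage}.
    Root daisy: left subtree has 0 nodes { }, right has 1 {fig}.
    Root mint: left subtree has 1 node {moss}, right has 3 {cedar, ivy, sage}.
      Root sage: left subtree has 2 nodes {cedar, ivy}, right has 0 { }.
        Root ivy: left subtree has 1 node {cedar}, right has 0 { }.

fig daisy moss cedar ivy sage mint yew teak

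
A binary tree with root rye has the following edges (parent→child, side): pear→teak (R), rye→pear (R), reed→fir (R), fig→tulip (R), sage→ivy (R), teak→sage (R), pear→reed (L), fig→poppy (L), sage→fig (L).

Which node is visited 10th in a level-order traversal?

tulip

Level-order visits nodes level by level from the root, left to right within each level.
Level 0: rye
Level 1: pear
Level 2: reed, teak
Level 3: fir, sage
Level 4: fig, ivy
Level 5: poppy, tulip
Full level-order sequence: rye, pear, reed, teak, fir, sage, fig, ivy, poppy, tulip.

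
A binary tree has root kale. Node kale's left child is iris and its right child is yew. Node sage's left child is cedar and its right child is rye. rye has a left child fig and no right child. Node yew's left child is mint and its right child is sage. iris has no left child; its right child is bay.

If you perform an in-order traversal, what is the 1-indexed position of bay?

2

In-order visits the left subtree, then the node, then the right subtree.
At kale: go left to iris.
  At iris: no left child.
  Visit iris.
  At iris: go right to bay.
    bay is a leaf — visit bay.
Visit kale.
At kale: go right to yew.
  At yew: go left to mint.
    mint is a leaf — visit mint.
  Visit yew.
  At yew: go right to sage.
    At sage: go left to cedar.
      cedar is a leaf — visit cedar.
    Visit sage.
    At sage: go right to rye.
      At rye: go left to fig.
        fig is a leaf — visit fig.
      Visit rye.
      At rye: no right child.
Full in-order sequence: iris, bay, kale, mint, yew, cedar, sage, fig, rye.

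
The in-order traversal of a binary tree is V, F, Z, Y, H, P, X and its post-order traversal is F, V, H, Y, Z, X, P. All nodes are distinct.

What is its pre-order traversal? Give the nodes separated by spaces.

P Z V F Y H X

The last element of post-order is the root; it splits in-order into left and right subtrees.
Root P: left subtree has 5 nodes {V, F, Z, Y, H}, right has 1 {X}.
  Root Z: left subtree has 2 nodes {V, F}, right has 2 {Y, H}.
    Root V: left subtree has 0 nodes { }, right has 1 {F}.
    Root Y: left subtree has 0 nodes { }, right has 1 {H}.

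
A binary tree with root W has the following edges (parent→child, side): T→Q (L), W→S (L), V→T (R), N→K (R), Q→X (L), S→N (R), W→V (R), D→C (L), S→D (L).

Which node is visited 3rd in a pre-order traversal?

D

Pre-order visits the node, then its left subtree, then its right subtree.
Visit W.
At W: go left to S.
  Visit S.
  At S: go left to D.
    Visit D.
    At D: go left to C.
      C is a leaf — visit C.
    At D: no right child.
  At S: go right to N.
    Visit N.
    At N: no left child.
    At N: go right to K.
      K is a leaf — visit K.
At W: go right to V.
  Visit V.
  At V: no left child.
  At V: go right to T.
    Visit T.
    At T: go left to Q.
      Visit Q.
      At Q: go left to X.
        X is a leaf — visit X.
      At Q: no right child.
    At T: no right child.
Full pre-order sequence: W, S, D, C, N, K, V, T, Q, X.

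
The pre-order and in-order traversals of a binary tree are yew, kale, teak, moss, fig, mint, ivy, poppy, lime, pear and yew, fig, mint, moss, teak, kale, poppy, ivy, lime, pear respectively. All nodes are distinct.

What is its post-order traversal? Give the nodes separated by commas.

The first element of pre-order is the root; it splits in-order into left and right subtrees.
Root yew: left subtree has 0 nodes { }, right has 9 {fig, mint, moss, teak, kale, poppy, ivy, lime, pear}.
  Root kale: left subtree has 4 nodes {fig, mint, moss, teak}, right has 4 {poppy, ivy, lime, pear}.
    Root teak: left subtree has 3 nodes {fig, mint, moss}, right has 0 { }.
      Root moss: left subtree has 2 nodes {fig, mint}, right has 0 { }.
        Root fig: left subtree has 0 nodes { }, right has 1 {mint}.
    Root ivy: left subtree has 1 node {poppy}, right has 2 {lime, pear}.
      Root lime: left subtree has 0 nodes { }, right has 1 {pear}.

mint, fig, moss, teak, poppy, pear, lime, ivy, kale, yew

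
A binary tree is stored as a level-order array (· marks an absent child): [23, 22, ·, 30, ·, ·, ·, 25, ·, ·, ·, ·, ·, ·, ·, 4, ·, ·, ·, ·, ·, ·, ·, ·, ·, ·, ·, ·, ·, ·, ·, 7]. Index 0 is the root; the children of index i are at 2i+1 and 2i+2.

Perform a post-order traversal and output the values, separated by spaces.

Post-order visits the left subtree, then the right subtree, then the node.
At 23: go left to 22.
  At 22: go left to 30.
    At 30: go left to 25.
      At 25: go left to 4.
        At 4: go left to 7.
          7 is a leaf — visit 7.
        At 4: no right child.
        Visit 4.
      At 25: no right child.
      Visit 25.
    At 30: no right child.
    Visit 30.
  At 22: no right child.
  Visit 22.
At 23: no right child.
Visit 23.

7 4 25 30 22 23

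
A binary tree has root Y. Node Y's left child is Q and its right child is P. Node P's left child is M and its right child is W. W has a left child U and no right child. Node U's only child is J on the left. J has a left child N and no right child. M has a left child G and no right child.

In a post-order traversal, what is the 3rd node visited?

Post-order visits the left subtree, then the right subtree, then the node.
At Y: go left to Q.
  Q is a leaf — visit Q.
At Y: go right to P.
  At P: go left to M.
    At M: go left to G.
      G is a leaf — visit G.
    At M: no right child.
    Visit M.
  At P: go right to W.
    At W: go left to U.
      At U: go left to J.
        At J: go left to N.
          N is a leaf — visit N.
        At J: no right child.
        Visit J.
      At U: no right child.
      Visit U.
    At W: no right child.
    Visit W.
  Visit P.
Visit Y.
Full post-order sequence: Q, G, M, N, J, U, W, P, Y.

M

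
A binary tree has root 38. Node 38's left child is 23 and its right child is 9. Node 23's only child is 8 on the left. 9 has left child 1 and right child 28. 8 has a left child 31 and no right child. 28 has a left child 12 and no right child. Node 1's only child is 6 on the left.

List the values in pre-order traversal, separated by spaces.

Pre-order visits the node, then its left subtree, then its right subtree.
Visit 38.
At 38: go left to 23.
  Visit 23.
  At 23: go left to 8.
    Visit 8.
    At 8: go left to 31.
      31 is a leaf — visit 31.
    At 8: no right child.
  At 23: no right child.
At 38: go right to 9.
  Visit 9.
  At 9: go left to 1.
    Visit 1.
    At 1: go left to 6.
      6 is a leaf — visit 6.
    At 1: no right child.
  At 9: go right to 28.
    Visit 28.
    At 28: go left to 12.
      12 is a leaf — visit 12.
    At 28: no right child.

38 23 8 31 9 1 6 28 12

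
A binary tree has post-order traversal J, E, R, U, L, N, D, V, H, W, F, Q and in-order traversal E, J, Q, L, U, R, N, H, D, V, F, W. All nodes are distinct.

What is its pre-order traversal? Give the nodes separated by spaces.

The last element of post-order is the root; it splits in-order into left and right subtrees.
Root Q: left subtree has 2 nodes {E, J}, right has 9 {L, U, R, N, H, D, V, F, W}.
  Root E: left subtree has 0 nodes { }, right has 1 {J}.
  Root F: left subtree has 7 nodes {L, U, R, N, H, D, V}, right has 1 {W}.
    Root H: left subtree has 4 nodes {L, U, R, N}, right has 2 {D, V}.
      Root N: left subtree has 3 nodes {L, U, R}, right has 0 { }.
        Root L: left subtree has 0 nodes { }, right has 2 {U, R}.
          Root U: left subtree has 0 nodes { }, right has 1 {R}.
      Root V: left subtree has 1 node {D}, right has 0 { }.

Q E J F H N L U R V D W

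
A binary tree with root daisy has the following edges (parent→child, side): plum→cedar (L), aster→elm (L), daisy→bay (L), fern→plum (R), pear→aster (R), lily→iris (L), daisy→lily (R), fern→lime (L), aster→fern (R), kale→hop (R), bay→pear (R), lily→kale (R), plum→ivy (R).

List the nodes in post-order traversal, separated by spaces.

elm lime cedar ivy plum fern aster pear bay iris hop kale lily daisy

Post-order visits the left subtree, then the right subtree, then the node.
At daisy: go left to bay.
  At bay: no left child.
  At bay: go right to pear.
    At pear: no left child.
    At pear: go right to aster.
      At aster: go left to elm.
        elm is a leaf — visit elm.
      At aster: go right to fern.
        At fern: go left to lime.
          lime is a leaf — visit lime.
        At fern: go right to plum.
          At plum: go left to cedar.
            cedar is a leaf — visit cedar.
          At plum: go right to ivy.
            ivy is a leaf — visit ivy.
          Visit plum.
        Visit fern.
      Visit aster.
    Visit pear.
  Visit bay.
At daisy: go right to lily.
  At lily: go left to iris.
    iris is a leaf — visit iris.
  At lily: go right to kale.
    At kale: no left child.
    At kale: go right to hop.
      hop is a leaf — visit hop.
    Visit kale.
  Visit lily.
Visit daisy.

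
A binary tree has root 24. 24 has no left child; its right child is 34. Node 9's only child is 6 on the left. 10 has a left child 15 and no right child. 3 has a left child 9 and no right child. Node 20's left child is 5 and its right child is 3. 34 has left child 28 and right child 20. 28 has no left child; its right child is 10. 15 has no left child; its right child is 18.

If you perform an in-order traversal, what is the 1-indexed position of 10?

In-order visits the left subtree, then the node, then the right subtree.
At 24: no left child.
Visit 24.
At 24: go right to 34.
  At 34: go left to 28.
    At 28: no left child.
    Visit 28.
    At 28: go right to 10.
      At 10: go left to 15.
        At 15: no left child.
        Visit 15.
        At 15: go right to 18.
          18 is a leaf — visit 18.
      Visit 10.
      At 10: no right child.
  Visit 34.
  At 34: go right to 20.
    At 20: go left to 5.
      5 is a leaf — visit 5.
    Visit 20.
    At 20: go right to 3.
      At 3: go left to 9.
        At 9: go left to 6.
          6 is a leaf — visit 6.
        Visit 9.
        At 9: no right child.
      Visit 3.
      At 3: no right child.
Full in-order sequence: 24, 28, 15, 18, 10, 34, 5, 20, 6, 9, 3.

5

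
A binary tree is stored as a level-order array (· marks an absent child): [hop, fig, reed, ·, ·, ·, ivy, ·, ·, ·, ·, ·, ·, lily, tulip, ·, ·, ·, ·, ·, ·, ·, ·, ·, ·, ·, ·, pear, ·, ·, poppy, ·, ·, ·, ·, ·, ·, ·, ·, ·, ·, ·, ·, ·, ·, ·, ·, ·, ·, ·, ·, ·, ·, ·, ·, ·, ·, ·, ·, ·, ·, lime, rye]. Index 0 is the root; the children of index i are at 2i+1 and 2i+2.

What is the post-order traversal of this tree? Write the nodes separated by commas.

fig, pear, lily, lime, rye, poppy, tulip, ivy, reed, hop

Post-order visits the left subtree, then the right subtree, then the node.
At hop: go left to fig.
  fig is a leaf — visit fig.
At hop: go right to reed.
  At reed: no left child.
  At reed: go right to ivy.
    At ivy: go left to lily.
      At lily: go left to pear.
        pear is a leaf — visit pear.
      At lily: no right child.
      Visit lily.
    At ivy: go right to tulip.
      At tulip: no left child.
      At tulip: go right to poppy.
        At poppy: go left to lime.
          lime is a leaf — visit lime.
        At poppy: go right to rye.
          rye is a leaf — visit rye.
        Visit poppy.
      Visit tulip.
    Visit ivy.
  Visit reed.
Visit hop.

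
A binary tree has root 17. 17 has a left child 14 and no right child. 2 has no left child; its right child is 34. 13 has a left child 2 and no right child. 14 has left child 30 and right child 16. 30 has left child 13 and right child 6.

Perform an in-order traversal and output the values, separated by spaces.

In-order visits the left subtree, then the node, then the right subtree.
At 17: go left to 14.
  At 14: go left to 30.
    At 30: go left to 13.
      At 13: go left to 2.
        At 2: no left child.
        Visit 2.
        At 2: go right to 34.
          34 is a leaf — visit 34.
      Visit 13.
      At 13: no right child.
    Visit 30.
    At 30: go right to 6.
      6 is a leaf — visit 6.
  Visit 14.
  At 14: go right to 16.
    16 is a leaf — visit 16.
Visit 17.
At 17: no right child.

2 34 13 30 6 14 16 17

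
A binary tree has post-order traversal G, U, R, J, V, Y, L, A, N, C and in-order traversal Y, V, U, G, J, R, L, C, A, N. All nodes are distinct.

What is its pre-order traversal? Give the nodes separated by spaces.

C L Y V J U G R N A

The last element of post-order is the root; it splits in-order into left and right subtrees.
Root C: left subtree has 7 nodes {Y, V, U, G, J, R, L}, right has 2 {A, N}.
  Root L: left subtree has 6 nodes {Y, V, U, G, J, R}, right has 0 { }.
    Root Y: left subtree has 0 nodes { }, right has 5 {V, U, G, J, R}.
      Root V: left subtree has 0 nodes { }, right has 4 {U, G, J, R}.
        Root J: left subtree has 2 nodes {U, G}, right has 1 {R}.
          Root U: left subtree has 0 nodes { }, right has 1 {G}.
  Root N: left subtree has 1 node {A}, right has 0 { }.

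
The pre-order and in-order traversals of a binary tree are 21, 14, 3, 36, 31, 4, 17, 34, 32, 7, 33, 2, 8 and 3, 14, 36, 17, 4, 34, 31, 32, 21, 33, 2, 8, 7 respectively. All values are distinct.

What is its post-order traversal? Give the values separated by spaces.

3 17 34 4 32 31 36 14 8 2 33 7 21

The first element of pre-order is the root; it splits in-order into left and right subtrees.
Root 21: left subtree has 8 nodes {3, 14, 36, 17, 4, 34, 31, 32}, right has 4 {33, 2, 8, 7}.
  Root 14: left subtree has 1 node {3}, right has 6 {36, 17, 4, 34, 31, 32}.
    Root 36: left subtree has 0 nodes { }, right has 5 {17, 4, 34, 31, 32}.
      Root 31: left subtree has 3 nodes {17, 4, 34}, right has 1 {32}.
        Root 4: left subtree has 1 node {17}, right has 1 {34}.
  Root 7: left subtree has 3 nodes {33, 2, 8}, right has 0 { }.
    Root 33: left subtree has 0 nodes { }, right has 2 {2, 8}.
      Root 2: left subtree has 0 nodes { }, right has 1 {8}.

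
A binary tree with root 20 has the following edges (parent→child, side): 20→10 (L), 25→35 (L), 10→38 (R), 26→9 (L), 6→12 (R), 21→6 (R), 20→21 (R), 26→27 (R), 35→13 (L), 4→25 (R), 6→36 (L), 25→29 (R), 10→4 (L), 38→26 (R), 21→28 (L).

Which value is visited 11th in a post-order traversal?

Post-order visits the left subtree, then the right subtree, then the node.
At 20: go left to 10.
  At 10: go left to 4.
    At 4: no left child.
    At 4: go right to 25.
      At 25: go left to 35.
        At 35: go left to 13.
          13 is a leaf — visit 13.
        At 35: no right child.
        Visit 35.
      At 25: go right to 29.
        29 is a leaf — visit 29.
      Visit 25.
    Visit 4.
  At 10: go right to 38.
    At 38: no left child.
    At 38: go right to 26.
      At 26: go left to 9.
        9 is a leaf — visit 9.
      At 26: go right to 27.
        27 is a leaf — visit 27.
      Visit 26.
    Visit 38.
  Visit 10.
At 20: go right to 21.
  At 21: go left to 28.
    28 is a leaf — visit 28.
  At 21: go right to 6.
    At 6: go left to 36.
      36 is a leaf — visit 36.
    At 6: go right to 12.
      12 is a leaf — visit 12.
    Visit 6.
  Visit 21.
Visit 20.
Full post-order sequence: 13, 35, 29, 25, 4, 9, 27, 26, 38, 10, 28, 36, 12, 6, 21, 20.

28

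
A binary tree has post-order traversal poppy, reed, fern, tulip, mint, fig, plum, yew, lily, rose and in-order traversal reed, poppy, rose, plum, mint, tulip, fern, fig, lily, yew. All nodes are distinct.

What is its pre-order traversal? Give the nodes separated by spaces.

rose reed poppy lily plum fig mint tulip fern yew

The last element of post-order is the root; it splits in-order into left and right subtrees.
Root rose: left subtree has 2 nodes {reed, poppy}, right has 7 {plum, mint, tulip, fern, fig, lily, yew}.
  Root reed: left subtree has 0 nodes { }, right has 1 {poppy}.
  Root lily: left subtree has 5 nodes {plum, mint, tulip, fern, fig}, right has 1 {yew}.
    Root plum: left subtree has 0 nodes { }, right has 4 {mint, tulip, fern, fig}.
      Root fig: left subtree has 3 nodes {mint, tulip, fern}, right has 0 { }.
        Root mint: left subtree has 0 nodes { }, right has 2 {tulip, fern}.
          Root tulip: left subtree has 0 nodes { }, right has 1 {fern}.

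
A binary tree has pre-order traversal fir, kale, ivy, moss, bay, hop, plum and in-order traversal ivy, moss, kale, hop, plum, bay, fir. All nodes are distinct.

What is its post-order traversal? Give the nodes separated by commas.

moss, ivy, plum, hop, bay, kale, fir

The first element of pre-order is the root; it splits in-order into left and right subtrees.
Root fir: left subtree has 6 nodes {ivy, moss, kale, hop, plum, bay}, right has 0 { }.
  Root kale: left subtree has 2 nodes {ivy, moss}, right has 3 {hop, plum, bay}.
    Root ivy: left subtree has 0 nodes { }, right has 1 {moss}.
    Root bay: left subtree has 2 nodes {hop, plum}, right has 0 { }.
      Root hop: left subtree has 0 nodes { }, right has 1 {plum}.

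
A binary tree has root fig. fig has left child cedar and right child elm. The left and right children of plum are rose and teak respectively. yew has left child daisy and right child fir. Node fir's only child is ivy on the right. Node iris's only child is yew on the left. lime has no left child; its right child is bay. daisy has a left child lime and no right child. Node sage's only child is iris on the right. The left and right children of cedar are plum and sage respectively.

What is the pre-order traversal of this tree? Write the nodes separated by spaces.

fig cedar plum rose teak sage iris yew daisy lime bay fir ivy elm

Pre-order visits the node, then its left subtree, then its right subtree.
Visit fig.
At fig: go left to cedar.
  Visit cedar.
  At cedar: go left to plum.
    Visit plum.
    At plum: go left to rose.
      rose is a leaf — visit rose.
    At plum: go right to teak.
      teak is a leaf — visit teak.
  At cedar: go right to sage.
    Visit sage.
    At sage: no left child.
    At sage: go right to iris.
      Visit iris.
      At iris: go left to yew.
        Visit yew.
        At yew: go left to daisy.
          Visit daisy.
          At daisy: go left to lime.
            Visit lime.
            At lime: no left child.
            At lime: go right to bay.
              bay is a leaf — visit bay.
          At daisy: no right child.
        At yew: go right to fir.
          Visit fir.
          At fir: no left child.
          At fir: go right to ivy.
            ivy is a leaf — visit ivy.
      At iris: no right child.
At fig: go right to elm.
  elm is a leaf — visit elm.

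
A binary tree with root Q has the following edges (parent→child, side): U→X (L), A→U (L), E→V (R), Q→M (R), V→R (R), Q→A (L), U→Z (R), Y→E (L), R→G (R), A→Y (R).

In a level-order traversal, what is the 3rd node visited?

Level-order visits nodes level by level from the root, left to right within each level.
Level 0: Q
Level 1: A, M
Level 2: U, Y
Level 3: X, Z, E
Level 4: V
Level 5: R
Level 6: G
Full level-order sequence: Q, A, M, U, Y, X, Z, E, V, R, G.

M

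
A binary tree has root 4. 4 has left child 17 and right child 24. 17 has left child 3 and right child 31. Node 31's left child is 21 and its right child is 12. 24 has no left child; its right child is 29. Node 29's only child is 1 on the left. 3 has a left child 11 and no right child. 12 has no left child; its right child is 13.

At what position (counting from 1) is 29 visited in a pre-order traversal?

10

Pre-order visits the node, then its left subtree, then its right subtree.
Visit 4.
At 4: go left to 17.
  Visit 17.
  At 17: go left to 3.
    Visit 3.
    At 3: go left to 11.
      11 is a leaf — visit 11.
    At 3: no right child.
  At 17: go right to 31.
    Visit 31.
    At 31: go left to 21.
      21 is a leaf — visit 21.
    At 31: go right to 12.
      Visit 12.
      At 12: no left child.
      At 12: go right to 13.
        13 is a leaf — visit 13.
At 4: go right to 24.
  Visit 24.
  At 24: no left child.
  At 24: go right to 29.
    Visit 29.
    At 29: go left to 1.
      1 is a leaf — visit 1.
    At 29: no right child.
Full pre-order sequence: 4, 17, 3, 11, 31, 21, 12, 13, 24, 29, 1.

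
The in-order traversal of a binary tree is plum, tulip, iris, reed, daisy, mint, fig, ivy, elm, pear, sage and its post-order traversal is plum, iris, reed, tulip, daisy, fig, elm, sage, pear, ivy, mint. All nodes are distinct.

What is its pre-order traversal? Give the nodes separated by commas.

mint, daisy, tulip, plum, reed, iris, ivy, fig, pear, elm, sage

The last element of post-order is the root; it splits in-order into left and right subtrees.
Root mint: left subtree has 5 nodes {plum, tulip, iris, reed, daisy}, right has 5 {fig, ivy, elm, pear, sage}.
  Root daisy: left subtree has 4 nodes {plum, tulip, iris, reed}, right has 0 { }.
    Root tulip: left subtree has 1 node {plum}, right has 2 {iris, reed}.
      Root reed: left subtree has 1 node {iris}, right has 0 { }.
  Root ivy: left subtree has 1 node {fig}, right has 3 {elm, pear, sage}.
    Root pear: left subtree has 1 node {elm}, right has 1 {sage}.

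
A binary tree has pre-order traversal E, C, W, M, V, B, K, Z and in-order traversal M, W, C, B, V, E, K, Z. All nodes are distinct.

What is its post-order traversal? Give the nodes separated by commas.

M, W, B, V, C, Z, K, E

The first element of pre-order is the root; it splits in-order into left and right subtrees.
Root E: left subtree has 5 nodes {M, W, C, B, V}, right has 2 {K, Z}.
  Root C: left subtree has 2 nodes {M, W}, right has 2 {B, V}.
    Root W: left subtree has 1 node {M}, right has 0 { }.
    Root V: left subtree has 1 node {B}, right has 0 { }.
  Root K: left subtree has 0 nodes { }, right has 1 {Z}.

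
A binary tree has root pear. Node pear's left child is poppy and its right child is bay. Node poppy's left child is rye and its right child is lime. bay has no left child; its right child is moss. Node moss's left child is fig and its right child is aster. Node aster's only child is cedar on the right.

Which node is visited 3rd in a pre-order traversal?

rye

Pre-order visits the node, then its left subtree, then its right subtree.
Visit pear.
At pear: go left to poppy.
  Visit poppy.
  At poppy: go left to rye.
    rye is a leaf — visit rye.
  At poppy: go right to lime.
    lime is a leaf — visit lime.
At pear: go right to bay.
  Visit bay.
  At bay: no left child.
  At bay: go right to moss.
    Visit moss.
    At moss: go left to fig.
      fig is a leaf — visit fig.
    At moss: go right to aster.
      Visit aster.
      At aster: no left child.
      At aster: go right to cedar.
        cedar is a leaf — visit cedar.
Full pre-order sequence: pear, poppy, rye, lime, bay, moss, fig, aster, cedar.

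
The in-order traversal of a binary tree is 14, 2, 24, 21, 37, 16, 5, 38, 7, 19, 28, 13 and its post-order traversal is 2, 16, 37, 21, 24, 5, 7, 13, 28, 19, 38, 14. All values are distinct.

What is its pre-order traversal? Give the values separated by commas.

The last element of post-order is the root; it splits in-order into left and right subtrees.
Root 14: left subtree has 0 nodes { }, right has 11 {2, 24, 21, 37, 16, 5, 38, 7, 19, 28, 13}.
  Root 38: left subtree has 6 nodes {2, 24, 21, 37, 16, 5}, right has 4 {7, 19, 28, 13}.
    Root 5: left subtree has 5 nodes {2, 24, 21, 37, 16}, right has 0 { }.
      Root 24: left subtree has 1 node {2}, right has 3 {21, 37, 16}.
        Root 21: left subtree has 0 nodes { }, right has 2 {37, 16}.
          Root 37: left subtree has 0 nodes { }, right has 1 {16}.
    Root 19: left subtree has 1 node {7}, right has 2 {28, 13}.
      Root 28: left subtree has 0 nodes { }, right has 1 {13}.

14, 38, 5, 24, 2, 21, 37, 16, 19, 7, 28, 13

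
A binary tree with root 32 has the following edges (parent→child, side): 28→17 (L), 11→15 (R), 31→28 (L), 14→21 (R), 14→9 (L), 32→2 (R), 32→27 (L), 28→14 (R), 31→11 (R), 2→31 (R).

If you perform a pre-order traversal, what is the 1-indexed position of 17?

6

Pre-order visits the node, then its left subtree, then its right subtree.
Visit 32.
At 32: go left to 27.
  27 is a leaf — visit 27.
At 32: go right to 2.
  Visit 2.
  At 2: no left child.
  At 2: go right to 31.
    Visit 31.
    At 31: go left to 28.
      Visit 28.
      At 28: go left to 17.
        17 is a leaf — visit 17.
      At 28: go right to 14.
        Visit 14.
        At 14: go left to 9.
          9 is a leaf — visit 9.
        At 14: go right to 21.
          21 is a leaf — visit 21.
    At 31: go right to 11.
      Visit 11.
      At 11: no left child.
      At 11: go right to 15.
        15 is a leaf — visit 15.
Full pre-order sequence: 32, 27, 2, 31, 28, 17, 14, 9, 21, 11, 15.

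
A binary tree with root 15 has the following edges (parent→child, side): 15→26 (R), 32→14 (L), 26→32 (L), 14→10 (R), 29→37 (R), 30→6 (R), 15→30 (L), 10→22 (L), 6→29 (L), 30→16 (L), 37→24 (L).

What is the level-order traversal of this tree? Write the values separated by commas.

Level-order visits nodes level by level from the root, left to right within each level.
Level 0: 15
Level 1: 30, 26
Level 2: 16, 6, 32
Level 3: 29, 14
Level 4: 37, 10
Level 5: 24, 22

15, 30, 26, 16, 6, 32, 29, 14, 37, 10, 24, 22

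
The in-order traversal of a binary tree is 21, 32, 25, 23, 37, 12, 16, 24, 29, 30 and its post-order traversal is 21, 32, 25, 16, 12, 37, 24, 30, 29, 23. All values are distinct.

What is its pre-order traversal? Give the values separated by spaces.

The last element of post-order is the root; it splits in-order into left and right subtrees.
Root 23: left subtree has 3 nodes {21, 32, 25}, right has 6 {37, 12, 16, 24, 29, 30}.
  Root 25: left subtree has 2 nodes {21, 32}, right has 0 { }.
    Root 32: left subtree has 1 node {21}, right has 0 { }.
  Root 29: left subtree has 4 nodes {37, 12, 16, 24}, right has 1 {30}.
    Root 24: left subtree has 3 nodes {37, 12, 16}, right has 0 { }.
      Root 37: left subtree has 0 nodes { }, right has 2 {12, 16}.
        Root 12: left subtree has 0 nodes { }, right has 1 {16}.

23 25 32 21 29 24 37 12 16 30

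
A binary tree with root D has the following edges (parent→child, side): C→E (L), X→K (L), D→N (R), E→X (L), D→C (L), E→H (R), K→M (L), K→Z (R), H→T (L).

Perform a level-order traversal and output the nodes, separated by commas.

Level-order visits nodes level by level from the root, left to right within each level.
Level 0: D
Level 1: C, N
Level 2: E
Level 3: X, H
Level 4: K, T
Level 5: M, Z

D, C, N, E, X, H, K, T, M, Z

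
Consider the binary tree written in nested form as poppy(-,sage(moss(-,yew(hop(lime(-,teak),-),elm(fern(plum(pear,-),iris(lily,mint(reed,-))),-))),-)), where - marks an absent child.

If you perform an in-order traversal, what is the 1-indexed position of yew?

6

In-order visits the left subtree, then the node, then the right subtree.
At poppy: no left child.
Visit poppy.
At poppy: go right to sage.
  At sage: go left to moss.
    At moss: no left child.
    Visit moss.
    At moss: go right to yew.
      At yew: go left to hop.
        At hop: go left to lime.
          At lime: no left child.
          Visit lime.
          At lime: go right to teak.
            teak is a leaf — visit teak.
        Visit hop.
        At hop: no right child.
      Visit yew.
      At yew: go right to elm.
        At elm: go left to fern.
          At fern: go left to plum.
            At plum: go left to pear.
              pear is a leaf — visit pear.
            Visit plum.
            At plum: no right child.
          Visit fern.
          At fern: go right to iris.
            At iris: go left to lily.
              lily is a leaf — visit lily.
            Visit iris.
            At iris: go right to mint.
              At mint: go left to reed.
                reed is a leaf — visit reed.
              Visit mint.
              At mint: no right child.
        Visit elm.
        At elm: no right child.
  Visit sage.
  At sage: no right child.
Full in-order sequence: poppy, moss, lime, teak, hop, yew, pear, plum, fern, lily, iris, reed, mint, elm, sage.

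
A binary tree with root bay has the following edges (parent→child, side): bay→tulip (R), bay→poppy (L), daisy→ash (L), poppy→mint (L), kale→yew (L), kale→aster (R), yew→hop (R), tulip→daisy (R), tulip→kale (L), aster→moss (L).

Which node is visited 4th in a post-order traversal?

Post-order visits the left subtree, then the right subtree, then the node.
At bay: go left to poppy.
  At poppy: go left to mint.
    mint is a leaf — visit mint.
  At poppy: no right child.
  Visit poppy.
At bay: go right to tulip.
  At tulip: go left to kale.
    At kale: go left to yew.
      At yew: no left child.
      At yew: go right to hop.
        hop is a leaf — visit hop.
      Visit yew.
    At kale: go right to aster.
      At aster: go left to moss.
        moss is a leaf — visit moss.
      At aster: no right child.
      Visit aster.
    Visit kale.
  At tulip: go right to daisy.
    At daisy: go left to ash.
      ash is a leaf — visit ash.
    At daisy: no right child.
    Visit daisy.
  Visit tulip.
Visit bay.
Full post-order sequence: mint, poppy, hop, yew, moss, aster, kale, ash, daisy, tulip, bay.

yew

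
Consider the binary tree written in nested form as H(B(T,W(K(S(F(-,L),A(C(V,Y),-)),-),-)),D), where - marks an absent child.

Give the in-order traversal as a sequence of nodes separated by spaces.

T B F L S V C Y A K W H D

In-order visits the left subtree, then the node, then the right subtree.
At H: go left to B.
  At B: go left to T.
    T is a leaf — visit T.
  Visit B.
  At B: go right to W.
    At W: go left to K.
      At K: go left to S.
        At S: go left to F.
          At F: no left child.
          Visit F.
          At F: go right to L.
            L is a leaf — visit L.
        Visit S.
        At S: go right to A.
          At A: go left to C.
            At C: go left to V.
              V is a leaf — visit V.
            Visit C.
            At C: go right to Y.
              Y is a leaf — visit Y.
          Visit A.
          At A: no right child.
      Visit K.
      At K: no right child.
    Visit W.
    At W: no right child.
Visit H.
At H: go right to D.
  D is a leaf — visit D.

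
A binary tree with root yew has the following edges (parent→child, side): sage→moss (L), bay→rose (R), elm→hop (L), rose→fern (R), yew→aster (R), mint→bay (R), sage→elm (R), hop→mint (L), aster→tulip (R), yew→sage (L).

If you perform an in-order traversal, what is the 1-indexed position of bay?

In-order visits the left subtree, then the node, then the right subtree.
At yew: go left to sage.
  At sage: go left to moss.
    moss is a leaf — visit moss.
  Visit sage.
  At sage: go right to elm.
    At elm: go left to hop.
      At hop: go left to mint.
        At mint: no left child.
        Visit mint.
        At mint: go right to bay.
          At bay: no left child.
          Visit bay.
          At bay: go right to rose.
            At rose: no left child.
            Visit rose.
            At rose: go right to fern.
              fern is a leaf — visit fern.
      Visit hop.
      At hop: no right child.
    Visit elm.
    At elm: no right child.
Visit yew.
At yew: go right to aster.
  At aster: no left child.
  Visit aster.
  At aster: go right to tulip.
    tulip is a leaf — visit tulip.
Full in-order sequence: moss, sage, mint, bay, rose, fern, hop, elm, yew, aster, tulip.

4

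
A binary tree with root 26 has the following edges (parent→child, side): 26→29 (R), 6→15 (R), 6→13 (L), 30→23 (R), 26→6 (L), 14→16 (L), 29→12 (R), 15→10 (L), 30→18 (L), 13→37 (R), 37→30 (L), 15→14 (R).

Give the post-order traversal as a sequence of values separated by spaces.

18 23 30 37 13 10 16 14 15 6 12 29 26

Post-order visits the left subtree, then the right subtree, then the node.
At 26: go left to 6.
  At 6: go left to 13.
    At 13: no left child.
    At 13: go right to 37.
      At 37: go left to 30.
        At 30: go left to 18.
          18 is a leaf — visit 18.
        At 30: go right to 23.
          23 is a leaf — visit 23.
        Visit 30.
      At 37: no right child.
      Visit 37.
    Visit 13.
  At 6: go right to 15.
    At 15: go left to 10.
      10 is a leaf — visit 10.
    At 15: go right to 14.
      At 14: go left to 16.
        16 is a leaf — visit 16.
      At 14: no right child.
      Visit 14.
    Visit 15.
  Visit 6.
At 26: go right to 29.
  At 29: no left child.
  At 29: go right to 12.
    12 is a leaf — visit 12.
  Visit 29.
Visit 26.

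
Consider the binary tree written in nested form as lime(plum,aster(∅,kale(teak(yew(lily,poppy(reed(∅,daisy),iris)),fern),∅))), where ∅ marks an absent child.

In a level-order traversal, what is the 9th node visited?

Level-order visits nodes level by level from the root, left to right within each level.
Level 0: lime
Level 1: plum, aster
Level 2: kale
Level 3: teak
Level 4: yew, fern
Level 5: lily, poppy
Level 6: reed, iris
Level 7: daisy
Full level-order sequence: lime, plum, aster, kale, teak, yew, fern, lily, poppy, reed, iris, daisy.

poppy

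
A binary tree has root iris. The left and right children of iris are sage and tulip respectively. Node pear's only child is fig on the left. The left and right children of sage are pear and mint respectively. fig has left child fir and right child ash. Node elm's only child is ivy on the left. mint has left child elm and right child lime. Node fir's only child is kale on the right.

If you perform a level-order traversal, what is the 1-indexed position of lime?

8

Level-order visits nodes level by level from the root, left to right within each level.
Level 0: iris
Level 1: sage, tulip
Level 2: pear, mint
Level 3: fig, elm, lime
Level 4: fir, ash, ivy
Level 5: kale
Full level-order sequence: iris, sage, tulip, pear, mint, fig, elm, lime, fir, ash, ivy, kale.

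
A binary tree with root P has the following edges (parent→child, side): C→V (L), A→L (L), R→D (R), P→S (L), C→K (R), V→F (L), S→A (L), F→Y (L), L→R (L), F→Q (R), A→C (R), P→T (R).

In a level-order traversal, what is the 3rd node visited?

T

Level-order visits nodes level by level from the root, left to right within each level.
Level 0: P
Level 1: S, T
Level 2: A
Level 3: L, C
Level 4: R, V, K
Level 5: D, F
Level 6: Y, Q
Full level-order sequence: P, S, T, A, L, C, R, V, K, D, F, Y, Q.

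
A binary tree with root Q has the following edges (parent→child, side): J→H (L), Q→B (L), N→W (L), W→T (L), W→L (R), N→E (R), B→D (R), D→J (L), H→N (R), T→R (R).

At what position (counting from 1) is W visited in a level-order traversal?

Level-order visits nodes level by level from the root, left to right within each level.
Level 0: Q
Level 1: B
Level 2: D
Level 3: J
Level 4: H
Level 5: N
Level 6: W, E
Level 7: T, L
Level 8: R
Full level-order sequence: Q, B, D, J, H, N, W, E, T, L, R.

7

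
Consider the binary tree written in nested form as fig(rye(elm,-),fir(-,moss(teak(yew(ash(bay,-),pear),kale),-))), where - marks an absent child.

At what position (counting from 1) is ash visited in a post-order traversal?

Post-order visits the left subtree, then the right subtree, then the node.
At fig: go left to rye.
  At rye: go left to elm.
    elm is a leaf — visit elm.
  At rye: no right child.
  Visit rye.
At fig: go right to fir.
  At fir: no left child.
  At fir: go right to moss.
    At moss: go left to teak.
      At teak: go left to yew.
        At yew: go left to ash.
          At ash: go left to bay.
            bay is a leaf — visit bay.
          At ash: no right child.
          Visit ash.
        At yew: go right to pear.
          pear is a leaf — visit pear.
        Visit yew.
      At teak: go right to kale.
        kale is a leaf — visit kale.
      Visit teak.
    At moss: no right child.
    Visit moss.
  Visit fir.
Visit fig.
Full post-order sequence: elm, rye, bay, ash, pear, yew, kale, teak, moss, fir, fig.

4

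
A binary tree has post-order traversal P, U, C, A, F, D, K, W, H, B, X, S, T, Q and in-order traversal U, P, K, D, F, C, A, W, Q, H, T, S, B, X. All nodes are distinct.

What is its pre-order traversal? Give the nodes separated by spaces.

Q W K U P D F A C T H S X B

The last element of post-order is the root; it splits in-order into left and right subtrees.
Root Q: left subtree has 8 nodes {U, P, K, D, F, C, A, W}, right has 5 {H, T, S, B, X}.
  Root W: left subtree has 7 nodes {U, P, K, D, F, C, A}, right has 0 { }.
    Root K: left subtree has 2 nodes {U, P}, right has 4 {D, F, C, A}.
      Root U: left subtree has 0 nodes { }, right has 1 {P}.
      Root D: left subtree has 0 nodes { }, right has 3 {F, C, A}.
        Root F: left subtree has 0 nodes { }, right has 2 {C, A}.
          Root A: left subtree has 1 node {C}, right has 0 { }.
  Root T: left subtree has 1 node {H}, right has 3 {S, B, X}.
    Root S: left subtree has 0 nodes { }, right has 2 {B, X}.
      Root X: left subtree has 1 node {B}, right has 0 { }.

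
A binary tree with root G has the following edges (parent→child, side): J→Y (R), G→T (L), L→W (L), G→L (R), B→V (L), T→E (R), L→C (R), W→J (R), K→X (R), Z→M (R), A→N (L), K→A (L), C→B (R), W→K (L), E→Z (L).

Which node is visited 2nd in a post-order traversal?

Z

Post-order visits the left subtree, then the right subtree, then the node.
At G: go left to T.
  At T: no left child.
  At T: go right to E.
    At E: go left to Z.
      At Z: no left child.
      At Z: go right to M.
        M is a leaf — visit M.
      Visit Z.
    At E: no right child.
    Visit E.
  Visit T.
At G: go right to L.
  At L: go left to W.
    At W: go left to K.
      At K: go left to A.
        At A: go left to N.
          N is a leaf — visit N.
        At A: no right child.
        Visit A.
      At K: go right to X.
        X is a leaf — visit X.
      Visit K.
    At W: go right to J.
      At J: no left child.
      At J: go right to Y.
        Y is a leaf — visit Y.
      Visit J.
    Visit W.
  At L: go right to C.
    At C: no left child.
    At C: go right to B.
      At B: go left to V.
        V is a leaf — visit V.
      At B: no right child.
      Visit B.
    Visit C.
  Visit L.
Visit G.
Full post-order sequence: M, Z, E, T, N, A, X, K, Y, J, W, V, B, C, L, G.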